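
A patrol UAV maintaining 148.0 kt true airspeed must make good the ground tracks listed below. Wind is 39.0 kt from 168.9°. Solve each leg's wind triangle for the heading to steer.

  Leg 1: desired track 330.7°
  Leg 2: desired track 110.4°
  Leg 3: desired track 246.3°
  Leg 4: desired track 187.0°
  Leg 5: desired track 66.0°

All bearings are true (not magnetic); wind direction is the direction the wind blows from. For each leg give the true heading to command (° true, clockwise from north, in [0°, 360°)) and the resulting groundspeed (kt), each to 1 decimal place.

Leg 1: heading=326.0°, groundspeed=184.5 kt
Leg 2: heading=123.4°, groundspeed=123.8 kt
Leg 3: heading=231.4°, groundspeed=134.5 kt
Leg 4: heading=182.3°, groundspeed=110.4 kt
Leg 5: heading=80.9°, groundspeed=151.7 kt

Leg 1: desired track 330.7°; wind correction -4.7° → command heading 326.0°, groundspeed 184.5 kt
Leg 2: desired track 110.4°; wind correction +13.0° → command heading 123.4°, groundspeed 123.8 kt
Leg 3: desired track 246.3°; wind correction -14.9° → command heading 231.4°, groundspeed 134.5 kt
Leg 4: desired track 187.0°; wind correction -4.7° → command heading 182.3°, groundspeed 110.4 kt
Leg 5: desired track 66.0°; wind correction +14.9° → command heading 80.9°, groundspeed 151.7 kt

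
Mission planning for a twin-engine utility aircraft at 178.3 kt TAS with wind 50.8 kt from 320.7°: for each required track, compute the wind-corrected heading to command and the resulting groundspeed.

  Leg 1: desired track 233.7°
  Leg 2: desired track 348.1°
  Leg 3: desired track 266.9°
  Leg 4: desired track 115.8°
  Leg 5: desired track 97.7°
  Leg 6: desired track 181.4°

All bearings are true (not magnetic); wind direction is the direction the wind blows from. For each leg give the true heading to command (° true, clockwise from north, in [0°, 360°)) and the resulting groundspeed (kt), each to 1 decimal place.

Leg 1: heading=250.2°, groundspeed=168.3 kt
Leg 2: heading=340.6°, groundspeed=131.7 kt
Leg 3: heading=280.2°, groundspeed=143.5 kt
Leg 4: heading=108.9°, groundspeed=223.1 kt
Leg 5: heading=86.5°, groundspeed=212.1 kt
Leg 6: heading=192.1°, groundspeed=213.7 kt

Leg 1: desired track 233.7°; wind correction +16.5° → command heading 250.2°, groundspeed 168.3 kt
Leg 2: desired track 348.1°; wind correction -7.5° → command heading 340.6°, groundspeed 131.7 kt
Leg 3: desired track 266.9°; wind correction +13.3° → command heading 280.2°, groundspeed 143.5 kt
Leg 4: desired track 115.8°; wind correction -6.9° → command heading 108.9°, groundspeed 223.1 kt
Leg 5: desired track 97.7°; wind correction -11.2° → command heading 86.5°, groundspeed 212.1 kt
Leg 6: desired track 181.4°; wind correction +10.7° → command heading 192.1°, groundspeed 213.7 kt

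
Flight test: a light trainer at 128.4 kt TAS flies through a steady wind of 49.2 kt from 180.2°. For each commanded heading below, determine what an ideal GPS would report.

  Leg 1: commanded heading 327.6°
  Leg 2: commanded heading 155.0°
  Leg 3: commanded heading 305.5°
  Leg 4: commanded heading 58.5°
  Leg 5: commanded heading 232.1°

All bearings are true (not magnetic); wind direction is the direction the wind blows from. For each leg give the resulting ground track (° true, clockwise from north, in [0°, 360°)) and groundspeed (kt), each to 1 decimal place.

Leg 1: track=336.5°, groundspeed=171.9 kt
Leg 2: track=141.0°, groundspeed=86.5 kt
Leg 3: track=319.9°, groundspeed=161.9 kt
Leg 4: track=43.3°, groundspeed=159.8 kt
Leg 5: track=253.6°, groundspeed=105.4 kt

Leg 1: heading 327.6°; drift +8.9° → track 336.5°, groundspeed 171.9 kt
Leg 2: heading 155.0°; drift -14.0° → track 141.0°, groundspeed 86.5 kt
Leg 3: heading 305.5°; drift +14.4° → track 319.9°, groundspeed 161.9 kt
Leg 4: heading 58.5°; drift -15.2° → track 43.3°, groundspeed 159.8 kt
Leg 5: heading 232.1°; drift +21.5° → track 253.6°, groundspeed 105.4 kt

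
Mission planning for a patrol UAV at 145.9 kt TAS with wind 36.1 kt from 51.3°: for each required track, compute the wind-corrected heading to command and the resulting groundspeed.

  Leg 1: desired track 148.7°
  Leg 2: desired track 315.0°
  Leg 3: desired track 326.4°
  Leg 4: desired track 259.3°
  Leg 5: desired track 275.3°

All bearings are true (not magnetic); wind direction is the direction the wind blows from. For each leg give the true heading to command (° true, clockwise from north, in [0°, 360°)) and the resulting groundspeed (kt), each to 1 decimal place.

Leg 1: desired track 148.7°; wind correction -14.2° → command heading 134.5°, groundspeed 146.1 kt
Leg 2: desired track 315.0°; wind correction +14.2° → command heading 329.2°, groundspeed 145.4 kt
Leg 3: desired track 326.4°; wind correction +14.3° → command heading 340.7°, groundspeed 138.2 kt
Leg 4: desired track 259.3°; wind correction +6.7° → command heading 266.0°, groundspeed 176.8 kt
Leg 5: desired track 275.3°; wind correction +9.9° → command heading 285.2°, groundspeed 169.7 kt

Leg 1: heading=134.5°, groundspeed=146.1 kt
Leg 2: heading=329.2°, groundspeed=145.4 kt
Leg 3: heading=340.7°, groundspeed=138.2 kt
Leg 4: heading=266.0°, groundspeed=176.8 kt
Leg 5: heading=285.2°, groundspeed=169.7 kt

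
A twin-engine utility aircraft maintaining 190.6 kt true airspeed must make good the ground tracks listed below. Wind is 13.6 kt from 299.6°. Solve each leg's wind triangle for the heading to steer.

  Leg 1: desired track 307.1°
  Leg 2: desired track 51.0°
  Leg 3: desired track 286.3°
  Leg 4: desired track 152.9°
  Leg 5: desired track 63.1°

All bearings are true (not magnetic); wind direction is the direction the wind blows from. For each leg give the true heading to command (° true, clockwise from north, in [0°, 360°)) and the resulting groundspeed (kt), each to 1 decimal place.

Leg 1: heading=306.6°, groundspeed=177.1 kt
Leg 2: heading=47.2°, groundspeed=195.1 kt
Leg 3: heading=287.2°, groundspeed=177.3 kt
Leg 4: heading=155.1°, groundspeed=201.8 kt
Leg 5: heading=59.7°, groundspeed=197.8 kt

Leg 1: desired track 307.1°; wind correction -0.5° → command heading 306.6°, groundspeed 177.1 kt
Leg 2: desired track 51.0°; wind correction -3.8° → command heading 47.2°, groundspeed 195.1 kt
Leg 3: desired track 286.3°; wind correction +0.9° → command heading 287.2°, groundspeed 177.3 kt
Leg 4: desired track 152.9°; wind correction +2.2° → command heading 155.1°, groundspeed 201.8 kt
Leg 5: desired track 63.1°; wind correction -3.4° → command heading 59.7°, groundspeed 197.8 kt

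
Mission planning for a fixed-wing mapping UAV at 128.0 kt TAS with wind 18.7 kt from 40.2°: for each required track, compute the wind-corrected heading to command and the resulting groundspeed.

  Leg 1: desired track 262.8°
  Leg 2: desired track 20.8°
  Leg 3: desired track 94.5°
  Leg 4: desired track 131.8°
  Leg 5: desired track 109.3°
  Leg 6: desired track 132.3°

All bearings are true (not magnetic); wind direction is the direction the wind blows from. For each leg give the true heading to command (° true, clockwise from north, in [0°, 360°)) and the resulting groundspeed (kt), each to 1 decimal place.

Leg 1: desired track 262.8°; wind correction +5.7° → command heading 268.5°, groundspeed 141.1 kt
Leg 2: desired track 20.8°; wind correction +2.8° → command heading 23.6°, groundspeed 110.2 kt
Leg 3: desired track 94.5°; wind correction -6.8° → command heading 87.7°, groundspeed 116.2 kt
Leg 4: desired track 131.8°; wind correction -8.4° → command heading 123.4°, groundspeed 127.1 kt
Leg 5: desired track 109.3°; wind correction -7.8° → command heading 101.5°, groundspeed 120.1 kt
Leg 6: desired track 132.3°; wind correction -8.4° → command heading 123.9°, groundspeed 127.3 kt

Leg 1: heading=268.5°, groundspeed=141.1 kt
Leg 2: heading=23.6°, groundspeed=110.2 kt
Leg 3: heading=87.7°, groundspeed=116.2 kt
Leg 4: heading=123.4°, groundspeed=127.1 kt
Leg 5: heading=101.5°, groundspeed=120.1 kt
Leg 6: heading=123.9°, groundspeed=127.3 kt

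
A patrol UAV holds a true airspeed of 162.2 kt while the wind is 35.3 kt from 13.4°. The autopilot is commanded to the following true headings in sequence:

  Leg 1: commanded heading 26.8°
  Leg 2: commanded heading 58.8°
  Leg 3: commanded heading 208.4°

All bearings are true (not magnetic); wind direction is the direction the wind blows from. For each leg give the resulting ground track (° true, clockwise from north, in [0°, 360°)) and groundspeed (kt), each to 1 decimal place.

Leg 1: track=30.5°, groundspeed=128.1 kt
Leg 2: track=69.2°, groundspeed=139.7 kt
Leg 3: track=205.7°, groundspeed=196.5 kt

Leg 1: heading 26.8°; drift +3.7° → track 30.5°, groundspeed 128.1 kt
Leg 2: heading 58.8°; drift +10.4° → track 69.2°, groundspeed 139.7 kt
Leg 3: heading 208.4°; drift -2.7° → track 205.7°, groundspeed 196.5 kt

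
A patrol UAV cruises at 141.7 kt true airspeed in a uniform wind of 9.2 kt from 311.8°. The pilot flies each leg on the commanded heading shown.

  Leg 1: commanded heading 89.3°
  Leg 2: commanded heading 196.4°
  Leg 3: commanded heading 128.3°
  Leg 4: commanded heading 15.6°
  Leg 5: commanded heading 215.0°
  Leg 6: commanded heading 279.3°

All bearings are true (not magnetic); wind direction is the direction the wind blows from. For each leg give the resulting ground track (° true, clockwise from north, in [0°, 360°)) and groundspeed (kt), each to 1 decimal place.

Leg 1: heading 89.3°; drift +2.4° → track 91.7°, groundspeed 148.6 kt
Leg 2: heading 196.4°; drift -3.3° → track 193.1°, groundspeed 145.9 kt
Leg 3: heading 128.3°; drift +0.2° → track 128.5°, groundspeed 150.9 kt
Leg 4: heading 15.6°; drift +3.4° → track 19.0°, groundspeed 137.9 kt
Leg 5: heading 215.0°; drift -3.7° → track 211.3°, groundspeed 143.1 kt
Leg 6: heading 279.3°; drift -2.1° → track 277.2°, groundspeed 134.0 kt

Leg 1: track=91.7°, groundspeed=148.6 kt
Leg 2: track=193.1°, groundspeed=145.9 kt
Leg 3: track=128.5°, groundspeed=150.9 kt
Leg 4: track=19.0°, groundspeed=137.9 kt
Leg 5: track=211.3°, groundspeed=143.1 kt
Leg 6: track=277.2°, groundspeed=134.0 kt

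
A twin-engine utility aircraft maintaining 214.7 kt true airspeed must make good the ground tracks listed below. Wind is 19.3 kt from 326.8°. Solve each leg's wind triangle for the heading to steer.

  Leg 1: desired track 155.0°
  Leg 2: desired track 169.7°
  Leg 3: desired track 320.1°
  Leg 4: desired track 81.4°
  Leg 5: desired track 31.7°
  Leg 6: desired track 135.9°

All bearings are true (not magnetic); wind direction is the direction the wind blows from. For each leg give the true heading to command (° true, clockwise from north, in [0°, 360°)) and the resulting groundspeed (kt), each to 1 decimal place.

Leg 1: heading=155.7°, groundspeed=233.8 kt
Leg 2: heading=171.7°, groundspeed=232.3 kt
Leg 3: heading=320.7°, groundspeed=195.5 kt
Leg 4: heading=76.7°, groundspeed=222.0 kt
Leg 5: heading=27.0°, groundspeed=205.8 kt
Leg 6: heading=134.9°, groundspeed=233.6 kt

Leg 1: desired track 155.0°; wind correction +0.7° → command heading 155.7°, groundspeed 233.8 kt
Leg 2: desired track 169.7°; wind correction +2.0° → command heading 171.7°, groundspeed 232.3 kt
Leg 3: desired track 320.1°; wind correction +0.6° → command heading 320.7°, groundspeed 195.5 kt
Leg 4: desired track 81.4°; wind correction -4.7° → command heading 76.7°, groundspeed 222.0 kt
Leg 5: desired track 31.7°; wind correction -4.7° → command heading 27.0°, groundspeed 205.8 kt
Leg 6: desired track 135.9°; wind correction -1.0° → command heading 134.9°, groundspeed 233.6 kt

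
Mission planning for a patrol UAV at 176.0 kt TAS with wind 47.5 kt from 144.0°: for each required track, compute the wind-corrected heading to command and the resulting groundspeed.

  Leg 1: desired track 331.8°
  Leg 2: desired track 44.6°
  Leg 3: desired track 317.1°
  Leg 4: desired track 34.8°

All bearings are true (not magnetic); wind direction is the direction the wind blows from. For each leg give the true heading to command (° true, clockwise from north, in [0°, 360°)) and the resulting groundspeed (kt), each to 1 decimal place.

Leg 1: heading=333.9°, groundspeed=222.9 kt
Leg 2: heading=60.0°, groundspeed=177.4 kt
Leg 3: heading=315.2°, groundspeed=223.1 kt
Leg 4: heading=49.6°, groundspeed=185.8 kt

Leg 1: desired track 331.8°; wind correction +2.1° → command heading 333.9°, groundspeed 222.9 kt
Leg 2: desired track 44.6°; wind correction +15.4° → command heading 60.0°, groundspeed 177.4 kt
Leg 3: desired track 317.1°; wind correction -1.9° → command heading 315.2°, groundspeed 223.1 kt
Leg 4: desired track 34.8°; wind correction +14.8° → command heading 49.6°, groundspeed 185.8 kt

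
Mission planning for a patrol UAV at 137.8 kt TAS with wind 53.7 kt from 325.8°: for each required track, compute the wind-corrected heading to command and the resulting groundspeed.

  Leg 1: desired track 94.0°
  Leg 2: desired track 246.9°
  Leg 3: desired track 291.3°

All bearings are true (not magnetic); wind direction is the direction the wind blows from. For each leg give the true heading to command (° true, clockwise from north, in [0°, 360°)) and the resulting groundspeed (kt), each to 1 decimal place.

Leg 1: desired track 94.0°; wind correction -17.8° → command heading 76.2°, groundspeed 164.4 kt
Leg 2: desired track 246.9°; wind correction +22.5° → command heading 269.4°, groundspeed 117.0 kt
Leg 3: desired track 291.3°; wind correction +12.8° → command heading 304.1°, groundspeed 90.1 kt

Leg 1: heading=76.2°, groundspeed=164.4 kt
Leg 2: heading=269.4°, groundspeed=117.0 kt
Leg 3: heading=304.1°, groundspeed=90.1 kt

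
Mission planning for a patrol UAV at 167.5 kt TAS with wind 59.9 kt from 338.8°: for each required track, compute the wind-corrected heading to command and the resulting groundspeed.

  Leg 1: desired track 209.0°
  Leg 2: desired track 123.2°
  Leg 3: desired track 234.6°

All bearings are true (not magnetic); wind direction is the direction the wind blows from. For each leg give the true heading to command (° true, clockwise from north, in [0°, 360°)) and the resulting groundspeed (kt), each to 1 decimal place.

Leg 1: desired track 209.0°; wind correction +15.9° → command heading 224.9°, groundspeed 199.4 kt
Leg 2: desired track 123.2°; wind correction -12.0° → command heading 111.2°, groundspeed 212.5 kt
Leg 3: desired track 234.6°; wind correction +20.3° → command heading 254.9°, groundspeed 171.8 kt

Leg 1: heading=224.9°, groundspeed=199.4 kt
Leg 2: heading=111.2°, groundspeed=212.5 kt
Leg 3: heading=254.9°, groundspeed=171.8 kt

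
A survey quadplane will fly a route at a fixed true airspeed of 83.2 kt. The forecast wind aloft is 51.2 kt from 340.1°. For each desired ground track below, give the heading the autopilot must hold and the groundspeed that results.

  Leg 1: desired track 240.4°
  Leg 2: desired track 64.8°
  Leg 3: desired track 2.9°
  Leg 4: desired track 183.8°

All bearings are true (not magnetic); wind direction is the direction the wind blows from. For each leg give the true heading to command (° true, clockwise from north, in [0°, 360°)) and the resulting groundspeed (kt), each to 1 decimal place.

Leg 1: desired track 240.4°; wind correction +37.3° → command heading 277.7°, groundspeed 74.8 kt
Leg 2: desired track 64.8°; wind correction -37.8° → command heading 27.0°, groundspeed 61.0 kt
Leg 3: desired track 2.9°; wind correction -13.8° → command heading 349.1°, groundspeed 33.6 kt
Leg 4: desired track 183.8°; wind correction +14.3° → command heading 198.1°, groundspeed 127.5 kt

Leg 1: heading=277.7°, groundspeed=74.8 kt
Leg 2: heading=27.0°, groundspeed=61.0 kt
Leg 3: heading=349.1°, groundspeed=33.6 kt
Leg 4: heading=198.1°, groundspeed=127.5 kt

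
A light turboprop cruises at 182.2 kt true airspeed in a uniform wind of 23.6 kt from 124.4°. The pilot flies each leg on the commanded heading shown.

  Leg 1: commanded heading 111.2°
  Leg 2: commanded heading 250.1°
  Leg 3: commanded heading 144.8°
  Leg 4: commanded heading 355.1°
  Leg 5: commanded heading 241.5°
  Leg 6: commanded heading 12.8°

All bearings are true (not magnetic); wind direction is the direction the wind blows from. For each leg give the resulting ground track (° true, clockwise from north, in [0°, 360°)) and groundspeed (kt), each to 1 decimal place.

Leg 1: track=109.3°, groundspeed=159.3 kt
Leg 2: track=255.7°, groundspeed=196.9 kt
Leg 3: track=147.7°, groundspeed=160.3 kt
Leg 4: track=349.8°, groundspeed=198.0 kt
Leg 5: track=247.7°, groundspeed=194.1 kt
Leg 6: track=6.2°, groundspeed=192.1 kt

Leg 1: heading 111.2°; drift -1.9° → track 109.3°, groundspeed 159.3 kt
Leg 2: heading 250.1°; drift +5.6° → track 255.7°, groundspeed 196.9 kt
Leg 3: heading 144.8°; drift +2.9° → track 147.7°, groundspeed 160.3 kt
Leg 4: heading 355.1°; drift -5.3° → track 349.8°, groundspeed 198.0 kt
Leg 5: heading 241.5°; drift +6.2° → track 247.7°, groundspeed 194.1 kt
Leg 6: heading 12.8°; drift -6.6° → track 6.2°, groundspeed 192.1 kt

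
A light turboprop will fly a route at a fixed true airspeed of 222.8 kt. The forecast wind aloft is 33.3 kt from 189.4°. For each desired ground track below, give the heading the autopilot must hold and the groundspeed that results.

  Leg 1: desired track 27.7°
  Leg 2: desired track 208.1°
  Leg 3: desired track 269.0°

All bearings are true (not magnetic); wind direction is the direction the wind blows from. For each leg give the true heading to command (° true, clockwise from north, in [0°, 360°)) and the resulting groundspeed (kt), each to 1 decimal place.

Leg 1: heading=30.4°, groundspeed=254.2 kt
Leg 2: heading=205.4°, groundspeed=191.0 kt
Leg 3: heading=260.5°, groundspeed=214.4 kt

Leg 1: desired track 27.7°; wind correction +2.7° → command heading 30.4°, groundspeed 254.2 kt
Leg 2: desired track 208.1°; wind correction -2.7° → command heading 205.4°, groundspeed 191.0 kt
Leg 3: desired track 269.0°; wind correction -8.5° → command heading 260.5°, groundspeed 214.4 kt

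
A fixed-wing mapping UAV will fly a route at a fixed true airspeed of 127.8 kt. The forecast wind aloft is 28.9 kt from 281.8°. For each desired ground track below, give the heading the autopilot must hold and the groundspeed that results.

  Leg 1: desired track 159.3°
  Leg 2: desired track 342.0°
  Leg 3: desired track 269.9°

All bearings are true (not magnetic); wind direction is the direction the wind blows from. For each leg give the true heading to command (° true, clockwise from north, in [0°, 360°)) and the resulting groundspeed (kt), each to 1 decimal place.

Leg 1: desired track 159.3°; wind correction +11.0° → command heading 170.3°, groundspeed 141.0 kt
Leg 2: desired track 342.0°; wind correction -11.3° → command heading 330.7°, groundspeed 111.0 kt
Leg 3: desired track 269.9°; wind correction +2.7° → command heading 272.6°, groundspeed 99.4 kt

Leg 1: heading=170.3°, groundspeed=141.0 kt
Leg 2: heading=330.7°, groundspeed=111.0 kt
Leg 3: heading=272.6°, groundspeed=99.4 kt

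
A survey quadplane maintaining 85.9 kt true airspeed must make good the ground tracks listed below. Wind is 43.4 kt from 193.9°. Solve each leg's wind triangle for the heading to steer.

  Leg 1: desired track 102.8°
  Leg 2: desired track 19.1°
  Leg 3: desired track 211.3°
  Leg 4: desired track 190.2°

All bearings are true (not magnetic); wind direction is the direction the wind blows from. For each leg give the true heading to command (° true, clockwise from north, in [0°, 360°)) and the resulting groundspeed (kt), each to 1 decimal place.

Leg 1: desired track 102.8°; wind correction +30.3° → command heading 133.1°, groundspeed 75.0 kt
Leg 2: desired track 19.1°; wind correction +2.6° → command heading 21.7°, groundspeed 129.0 kt
Leg 3: desired track 211.3°; wind correction -8.7° → command heading 202.6°, groundspeed 43.5 kt
Leg 4: desired track 190.2°; wind correction +1.9° → command heading 192.1°, groundspeed 42.5 kt

Leg 1: heading=133.1°, groundspeed=75.0 kt
Leg 2: heading=21.7°, groundspeed=129.0 kt
Leg 3: heading=202.6°, groundspeed=43.5 kt
Leg 4: heading=192.1°, groundspeed=42.5 kt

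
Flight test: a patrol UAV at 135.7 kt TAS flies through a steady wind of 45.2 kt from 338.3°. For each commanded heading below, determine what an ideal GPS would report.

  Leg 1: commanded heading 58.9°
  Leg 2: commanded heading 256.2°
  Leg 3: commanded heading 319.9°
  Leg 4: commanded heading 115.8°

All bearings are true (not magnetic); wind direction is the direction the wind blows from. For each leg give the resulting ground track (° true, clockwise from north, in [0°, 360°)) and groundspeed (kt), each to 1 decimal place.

Leg 1: heading 58.9°; drift +19.2° → track 78.1°, groundspeed 135.8 kt
Leg 2: heading 256.2°; drift -19.1° → track 237.1°, groundspeed 137.0 kt
Leg 3: heading 319.9°; drift -8.7° → track 311.2°, groundspeed 93.9 kt
Leg 4: heading 115.8°; drift +10.2° → track 126.0°, groundspeed 171.8 kt

Leg 1: track=78.1°, groundspeed=135.8 kt
Leg 2: track=237.1°, groundspeed=137.0 kt
Leg 3: track=311.2°, groundspeed=93.9 kt
Leg 4: track=126.0°, groundspeed=171.8 kt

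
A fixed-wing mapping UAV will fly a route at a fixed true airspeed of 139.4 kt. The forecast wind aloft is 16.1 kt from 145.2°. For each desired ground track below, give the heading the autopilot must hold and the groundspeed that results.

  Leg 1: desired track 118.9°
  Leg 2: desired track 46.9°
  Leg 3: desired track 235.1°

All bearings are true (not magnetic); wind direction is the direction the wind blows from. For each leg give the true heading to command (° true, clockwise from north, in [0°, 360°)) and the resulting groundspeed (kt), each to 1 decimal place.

Leg 1: desired track 118.9°; wind correction +2.9° → command heading 121.8°, groundspeed 124.8 kt
Leg 2: desired track 46.9°; wind correction +6.6° → command heading 53.5°, groundspeed 140.8 kt
Leg 3: desired track 235.1°; wind correction -6.6° → command heading 228.5°, groundspeed 138.4 kt

Leg 1: heading=121.8°, groundspeed=124.8 kt
Leg 2: heading=53.5°, groundspeed=140.8 kt
Leg 3: heading=228.5°, groundspeed=138.4 kt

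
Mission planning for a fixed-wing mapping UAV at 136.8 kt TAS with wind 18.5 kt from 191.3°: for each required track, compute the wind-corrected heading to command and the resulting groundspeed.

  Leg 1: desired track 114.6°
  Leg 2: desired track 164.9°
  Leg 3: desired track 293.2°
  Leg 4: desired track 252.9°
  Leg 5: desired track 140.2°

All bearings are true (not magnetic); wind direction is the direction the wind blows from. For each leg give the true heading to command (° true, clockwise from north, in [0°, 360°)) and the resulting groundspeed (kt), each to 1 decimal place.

Leg 1: heading=122.2°, groundspeed=131.4 kt
Leg 2: heading=168.3°, groundspeed=120.0 kt
Leg 3: heading=285.6°, groundspeed=139.4 kt
Leg 4: heading=246.1°, groundspeed=127.0 kt
Leg 5: heading=146.2°, groundspeed=124.4 kt

Leg 1: desired track 114.6°; wind correction +7.6° → command heading 122.2°, groundspeed 131.4 kt
Leg 2: desired track 164.9°; wind correction +3.4° → command heading 168.3°, groundspeed 120.0 kt
Leg 3: desired track 293.2°; wind correction -7.6° → command heading 285.6°, groundspeed 139.4 kt
Leg 4: desired track 252.9°; wind correction -6.8° → command heading 246.1°, groundspeed 127.0 kt
Leg 5: desired track 140.2°; wind correction +6.0° → command heading 146.2°, groundspeed 124.4 kt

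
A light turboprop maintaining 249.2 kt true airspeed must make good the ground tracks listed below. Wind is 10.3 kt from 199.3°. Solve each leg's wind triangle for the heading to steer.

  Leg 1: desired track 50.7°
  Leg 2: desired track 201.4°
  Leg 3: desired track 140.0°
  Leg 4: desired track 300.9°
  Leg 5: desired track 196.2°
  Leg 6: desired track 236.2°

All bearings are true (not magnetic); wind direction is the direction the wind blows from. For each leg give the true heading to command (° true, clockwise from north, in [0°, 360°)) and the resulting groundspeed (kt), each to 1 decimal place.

Leg 1: heading=51.9°, groundspeed=257.9 kt
Leg 2: heading=201.3°, groundspeed=238.9 kt
Leg 3: heading=142.0°, groundspeed=243.8 kt
Leg 4: heading=298.6°, groundspeed=251.1 kt
Leg 5: heading=196.3°, groundspeed=238.9 kt
Leg 6: heading=234.8°, groundspeed=240.9 kt

Leg 1: desired track 50.7°; wind correction +1.2° → command heading 51.9°, groundspeed 257.9 kt
Leg 2: desired track 201.4°; wind correction -0.1° → command heading 201.3°, groundspeed 238.9 kt
Leg 3: desired track 140.0°; wind correction +2.0° → command heading 142.0°, groundspeed 243.8 kt
Leg 4: desired track 300.9°; wind correction -2.3° → command heading 298.6°, groundspeed 251.1 kt
Leg 5: desired track 196.2°; wind correction +0.1° → command heading 196.3°, groundspeed 238.9 kt
Leg 6: desired track 236.2°; wind correction -1.4° → command heading 234.8°, groundspeed 240.9 kt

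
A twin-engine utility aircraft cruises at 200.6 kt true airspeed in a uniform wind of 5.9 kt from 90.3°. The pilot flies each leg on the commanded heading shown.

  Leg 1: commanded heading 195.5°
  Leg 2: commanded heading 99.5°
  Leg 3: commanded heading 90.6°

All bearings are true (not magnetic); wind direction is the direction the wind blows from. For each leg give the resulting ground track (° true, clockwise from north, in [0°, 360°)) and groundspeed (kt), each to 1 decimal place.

Leg 1: heading 195.5°; drift +1.6° → track 197.1°, groundspeed 202.2 kt
Leg 2: heading 99.5°; drift +0.3° → track 99.8°, groundspeed 194.8 kt
Leg 3: heading 90.6°; drift +0.0° → track 90.6°, groundspeed 194.7 kt

Leg 1: track=197.1°, groundspeed=202.2 kt
Leg 2: track=99.8°, groundspeed=194.8 kt
Leg 3: track=90.6°, groundspeed=194.7 kt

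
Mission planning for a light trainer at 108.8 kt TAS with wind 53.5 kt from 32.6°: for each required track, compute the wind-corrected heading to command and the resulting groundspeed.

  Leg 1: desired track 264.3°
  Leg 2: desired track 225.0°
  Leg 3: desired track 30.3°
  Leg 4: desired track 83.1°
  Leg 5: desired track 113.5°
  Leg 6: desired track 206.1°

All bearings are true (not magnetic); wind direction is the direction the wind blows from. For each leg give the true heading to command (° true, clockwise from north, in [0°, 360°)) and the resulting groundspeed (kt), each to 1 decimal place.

Leg 1: heading=287.0°, groundspeed=133.5 kt
Leg 2: heading=231.1°, groundspeed=160.4 kt
Leg 3: heading=31.4°, groundspeed=55.3 kt
Leg 4: heading=60.8°, groundspeed=66.6 kt
Leg 5: heading=84.5°, groundspeed=86.7 kt
Leg 6: heading=202.9°, groundspeed=161.8 kt

Leg 1: desired track 264.3°; wind correction +22.7° → command heading 287.0°, groundspeed 133.5 kt
Leg 2: desired track 225.0°; wind correction +6.1° → command heading 231.1°, groundspeed 160.4 kt
Leg 3: desired track 30.3°; wind correction +1.1° → command heading 31.4°, groundspeed 55.3 kt
Leg 4: desired track 83.1°; wind correction -22.3° → command heading 60.8°, groundspeed 66.6 kt
Leg 5: desired track 113.5°; wind correction -29.0° → command heading 84.5°, groundspeed 86.7 kt
Leg 6: desired track 206.1°; wind correction -3.2° → command heading 202.9°, groundspeed 161.8 kt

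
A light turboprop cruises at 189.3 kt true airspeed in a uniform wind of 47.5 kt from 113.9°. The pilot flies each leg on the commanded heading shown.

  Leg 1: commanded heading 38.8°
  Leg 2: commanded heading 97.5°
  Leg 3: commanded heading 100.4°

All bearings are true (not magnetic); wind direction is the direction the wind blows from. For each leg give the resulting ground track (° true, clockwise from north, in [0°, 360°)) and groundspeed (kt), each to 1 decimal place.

Leg 1: heading 38.8°; drift -14.5° → track 24.3°, groundspeed 182.9 kt
Leg 2: heading 97.5°; drift -5.3° → track 92.2°, groundspeed 144.4 kt
Leg 3: heading 100.4°; drift -4.4° → track 96.0°, groundspeed 143.5 kt

Leg 1: track=24.3°, groundspeed=182.9 kt
Leg 2: track=92.2°, groundspeed=144.4 kt
Leg 3: track=96.0°, groundspeed=143.5 kt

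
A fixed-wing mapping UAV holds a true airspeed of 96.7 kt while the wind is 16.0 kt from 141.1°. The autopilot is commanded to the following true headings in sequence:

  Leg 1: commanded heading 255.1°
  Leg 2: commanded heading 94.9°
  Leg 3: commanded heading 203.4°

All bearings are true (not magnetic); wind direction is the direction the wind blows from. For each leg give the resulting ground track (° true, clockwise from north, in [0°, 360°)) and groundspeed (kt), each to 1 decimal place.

Leg 1: heading 255.1°; drift +8.1° → track 263.2°, groundspeed 104.2 kt
Leg 2: heading 94.9°; drift -7.7° → track 87.2°, groundspeed 86.4 kt
Leg 3: heading 203.4°; drift +9.0° → track 212.4°, groundspeed 90.4 kt

Leg 1: track=263.2°, groundspeed=104.2 kt
Leg 2: track=87.2°, groundspeed=86.4 kt
Leg 3: track=212.4°, groundspeed=90.4 kt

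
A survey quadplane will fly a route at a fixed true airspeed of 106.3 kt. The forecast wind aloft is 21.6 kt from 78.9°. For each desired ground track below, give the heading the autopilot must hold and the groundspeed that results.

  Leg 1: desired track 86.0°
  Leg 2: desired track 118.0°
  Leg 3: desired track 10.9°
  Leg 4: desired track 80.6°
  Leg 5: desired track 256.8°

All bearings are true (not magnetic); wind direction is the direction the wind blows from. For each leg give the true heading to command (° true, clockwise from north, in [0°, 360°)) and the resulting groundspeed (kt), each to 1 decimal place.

Leg 1: heading=84.6°, groundspeed=84.8 kt
Leg 2: heading=110.6°, groundspeed=88.7 kt
Leg 3: heading=21.8°, groundspeed=96.3 kt
Leg 4: heading=80.3°, groundspeed=84.7 kt
Leg 5: heading=256.4°, groundspeed=127.9 kt

Leg 1: desired track 86.0°; wind correction -1.4° → command heading 84.6°, groundspeed 84.8 kt
Leg 2: desired track 118.0°; wind correction -7.4° → command heading 110.6°, groundspeed 88.7 kt
Leg 3: desired track 10.9°; wind correction +10.9° → command heading 21.8°, groundspeed 96.3 kt
Leg 4: desired track 80.6°; wind correction -0.3° → command heading 80.3°, groundspeed 84.7 kt
Leg 5: desired track 256.8°; wind correction -0.4° → command heading 256.4°, groundspeed 127.9 kt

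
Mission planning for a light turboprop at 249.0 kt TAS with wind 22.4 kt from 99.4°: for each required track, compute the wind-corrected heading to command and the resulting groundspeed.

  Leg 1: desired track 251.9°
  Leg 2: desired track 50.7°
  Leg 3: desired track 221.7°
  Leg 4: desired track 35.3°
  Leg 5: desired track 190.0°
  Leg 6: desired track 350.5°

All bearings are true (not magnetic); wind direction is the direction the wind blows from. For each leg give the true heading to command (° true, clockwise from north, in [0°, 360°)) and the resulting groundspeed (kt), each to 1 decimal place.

Leg 1: heading=249.5°, groundspeed=268.7 kt
Leg 2: heading=54.6°, groundspeed=233.6 kt
Leg 3: heading=217.3°, groundspeed=260.2 kt
Leg 4: heading=39.9°, groundspeed=238.4 kt
Leg 5: heading=184.8°, groundspeed=248.2 kt
Leg 6: heading=355.4°, groundspeed=255.4 kt

Leg 1: desired track 251.9°; wind correction -2.4° → command heading 249.5°, groundspeed 268.7 kt
Leg 2: desired track 50.7°; wind correction +3.9° → command heading 54.6°, groundspeed 233.6 kt
Leg 3: desired track 221.7°; wind correction -4.4° → command heading 217.3°, groundspeed 260.2 kt
Leg 4: desired track 35.3°; wind correction +4.6° → command heading 39.9°, groundspeed 238.4 kt
Leg 5: desired track 190.0°; wind correction -5.2° → command heading 184.8°, groundspeed 248.2 kt
Leg 6: desired track 350.5°; wind correction +4.9° → command heading 355.4°, groundspeed 255.4 kt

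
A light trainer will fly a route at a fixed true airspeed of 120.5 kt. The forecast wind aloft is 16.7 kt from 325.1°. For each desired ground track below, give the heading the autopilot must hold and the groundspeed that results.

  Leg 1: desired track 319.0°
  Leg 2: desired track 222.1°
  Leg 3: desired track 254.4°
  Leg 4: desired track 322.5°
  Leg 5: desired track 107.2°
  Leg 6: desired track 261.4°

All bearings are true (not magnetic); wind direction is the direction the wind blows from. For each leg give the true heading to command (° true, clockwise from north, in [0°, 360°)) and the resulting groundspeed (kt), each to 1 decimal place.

Leg 1: heading=319.8°, groundspeed=103.9 kt
Leg 2: heading=229.9°, groundspeed=123.2 kt
Leg 3: heading=261.9°, groundspeed=113.9 kt
Leg 4: heading=322.9°, groundspeed=103.8 kt
Leg 5: heading=102.3°, groundspeed=133.2 kt
Leg 6: heading=268.5°, groundspeed=112.2 kt

Leg 1: desired track 319.0°; wind correction +0.8° → command heading 319.8°, groundspeed 103.9 kt
Leg 2: desired track 222.1°; wind correction +7.8° → command heading 229.9°, groundspeed 123.2 kt
Leg 3: desired track 254.4°; wind correction +7.5° → command heading 261.9°, groundspeed 113.9 kt
Leg 4: desired track 322.5°; wind correction +0.4° → command heading 322.9°, groundspeed 103.8 kt
Leg 5: desired track 107.2°; wind correction -4.9° → command heading 102.3°, groundspeed 133.2 kt
Leg 6: desired track 261.4°; wind correction +7.1° → command heading 268.5°, groundspeed 112.2 kt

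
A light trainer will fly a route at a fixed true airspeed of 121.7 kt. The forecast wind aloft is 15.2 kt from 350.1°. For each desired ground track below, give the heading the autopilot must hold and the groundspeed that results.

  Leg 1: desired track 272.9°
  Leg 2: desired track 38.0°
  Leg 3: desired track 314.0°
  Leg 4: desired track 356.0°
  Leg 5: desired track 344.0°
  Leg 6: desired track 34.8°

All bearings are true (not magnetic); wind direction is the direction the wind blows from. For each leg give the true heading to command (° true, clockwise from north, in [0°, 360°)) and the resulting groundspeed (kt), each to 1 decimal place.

Leg 1: heading=279.9°, groundspeed=117.4 kt
Leg 2: heading=32.7°, groundspeed=111.0 kt
Leg 3: heading=318.2°, groundspeed=109.1 kt
Leg 4: heading=355.3°, groundspeed=106.6 kt
Leg 5: heading=344.8°, groundspeed=106.6 kt
Leg 6: heading=29.8°, groundspeed=110.4 kt

Leg 1: desired track 272.9°; wind correction +7.0° → command heading 279.9°, groundspeed 117.4 kt
Leg 2: desired track 38.0°; wind correction -5.3° → command heading 32.7°, groundspeed 111.0 kt
Leg 3: desired track 314.0°; wind correction +4.2° → command heading 318.2°, groundspeed 109.1 kt
Leg 4: desired track 356.0°; wind correction -0.7° → command heading 355.3°, groundspeed 106.6 kt
Leg 5: desired track 344.0°; wind correction +0.8° → command heading 344.8°, groundspeed 106.6 kt
Leg 6: desired track 34.8°; wind correction -5.0° → command heading 29.8°, groundspeed 110.4 kt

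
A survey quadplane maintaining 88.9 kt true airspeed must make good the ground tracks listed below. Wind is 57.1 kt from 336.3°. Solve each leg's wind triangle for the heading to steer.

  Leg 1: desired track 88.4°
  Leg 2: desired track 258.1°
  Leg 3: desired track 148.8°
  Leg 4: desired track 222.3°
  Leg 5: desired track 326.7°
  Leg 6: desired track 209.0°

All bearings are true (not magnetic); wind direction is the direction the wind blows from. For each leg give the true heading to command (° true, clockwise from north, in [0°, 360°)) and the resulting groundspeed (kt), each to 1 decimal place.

Leg 1: desired track 88.4°; wind correction -36.5° → command heading 51.9°, groundspeed 92.9 kt
Leg 2: desired track 258.1°; wind correction +39.0° → command heading 297.1°, groundspeed 57.5 kt
Leg 3: desired track 148.8°; wind correction -4.8° → command heading 144.0°, groundspeed 145.2 kt
Leg 4: desired track 222.3°; wind correction +35.9° → command heading 258.2°, groundspeed 95.2 kt
Leg 5: desired track 326.7°; wind correction +6.1° → command heading 332.8°, groundspeed 32.1 kt
Leg 6: desired track 209.0°; wind correction +30.7° → command heading 239.7°, groundspeed 111.0 kt

Leg 1: heading=51.9°, groundspeed=92.9 kt
Leg 2: heading=297.1°, groundspeed=57.5 kt
Leg 3: heading=144.0°, groundspeed=145.2 kt
Leg 4: heading=258.2°, groundspeed=95.2 kt
Leg 5: heading=332.8°, groundspeed=32.1 kt
Leg 6: heading=239.7°, groundspeed=111.0 kt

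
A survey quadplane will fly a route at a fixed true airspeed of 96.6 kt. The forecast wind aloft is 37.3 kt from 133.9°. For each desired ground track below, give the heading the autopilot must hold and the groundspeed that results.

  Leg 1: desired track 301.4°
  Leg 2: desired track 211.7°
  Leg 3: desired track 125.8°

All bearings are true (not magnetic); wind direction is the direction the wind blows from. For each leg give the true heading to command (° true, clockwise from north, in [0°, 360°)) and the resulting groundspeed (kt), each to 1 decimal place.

Leg 1: desired track 301.4°; wind correction -4.8° → command heading 296.6°, groundspeed 132.7 kt
Leg 2: desired track 211.7°; wind correction -22.2° → command heading 189.5°, groundspeed 81.6 kt
Leg 3: desired track 125.8°; wind correction +3.1° → command heading 128.9°, groundspeed 59.5 kt

Leg 1: heading=296.6°, groundspeed=132.7 kt
Leg 2: heading=189.5°, groundspeed=81.6 kt
Leg 3: heading=128.9°, groundspeed=59.5 kt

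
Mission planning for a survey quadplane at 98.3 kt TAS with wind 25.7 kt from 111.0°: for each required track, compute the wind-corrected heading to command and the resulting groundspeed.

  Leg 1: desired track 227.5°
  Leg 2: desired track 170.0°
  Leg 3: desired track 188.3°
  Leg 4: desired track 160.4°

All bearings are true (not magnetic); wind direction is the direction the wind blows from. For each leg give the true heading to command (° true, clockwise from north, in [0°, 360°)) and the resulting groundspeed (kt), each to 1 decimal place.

Leg 1: desired track 227.5°; wind correction -13.5° → command heading 214.0°, groundspeed 107.0 kt
Leg 2: desired track 170.0°; wind correction -13.0° → command heading 157.0°, groundspeed 82.6 kt
Leg 3: desired track 188.3°; wind correction -14.8° → command heading 173.5°, groundspeed 89.4 kt
Leg 4: desired track 160.4°; wind correction -11.4° → command heading 149.0°, groundspeed 79.6 kt

Leg 1: heading=214.0°, groundspeed=107.0 kt
Leg 2: heading=157.0°, groundspeed=82.6 kt
Leg 3: heading=173.5°, groundspeed=89.4 kt
Leg 4: heading=149.0°, groundspeed=79.6 kt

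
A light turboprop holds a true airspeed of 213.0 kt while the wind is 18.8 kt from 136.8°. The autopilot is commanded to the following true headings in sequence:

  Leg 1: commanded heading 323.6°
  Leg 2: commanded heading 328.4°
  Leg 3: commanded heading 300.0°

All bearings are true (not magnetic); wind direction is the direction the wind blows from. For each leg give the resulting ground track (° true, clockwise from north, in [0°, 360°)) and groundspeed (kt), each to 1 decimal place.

Leg 1: heading 323.6°; drift -0.6° → track 323.0°, groundspeed 231.7 kt
Leg 2: heading 328.4°; drift -0.9° → track 327.5°, groundspeed 231.4 kt
Leg 3: heading 300.0°; drift +1.3° → track 301.3°, groundspeed 231.1 kt

Leg 1: track=323.0°, groundspeed=231.7 kt
Leg 2: track=327.5°, groundspeed=231.4 kt
Leg 3: track=301.3°, groundspeed=231.1 kt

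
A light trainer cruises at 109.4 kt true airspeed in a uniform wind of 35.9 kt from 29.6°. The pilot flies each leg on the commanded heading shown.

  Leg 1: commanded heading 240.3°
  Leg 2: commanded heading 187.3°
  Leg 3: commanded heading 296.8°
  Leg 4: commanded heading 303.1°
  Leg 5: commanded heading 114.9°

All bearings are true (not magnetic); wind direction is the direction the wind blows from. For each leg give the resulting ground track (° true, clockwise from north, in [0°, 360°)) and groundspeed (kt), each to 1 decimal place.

Leg 1: heading 240.3°; drift -7.4° → track 232.9°, groundspeed 141.5 kt
Leg 2: heading 187.3°; drift +5.5° → track 192.8°, groundspeed 143.3 kt
Leg 3: heading 296.8°; drift -17.9° → track 278.9°, groundspeed 116.8 kt
Leg 4: heading 303.1°; drift -18.5° → track 284.6°, groundspeed 113.0 kt
Leg 5: heading 114.9°; drift +18.6° → track 133.5°, groundspeed 112.3 kt

Leg 1: track=232.9°, groundspeed=141.5 kt
Leg 2: track=192.8°, groundspeed=143.3 kt
Leg 3: track=278.9°, groundspeed=116.8 kt
Leg 4: track=284.6°, groundspeed=113.0 kt
Leg 5: track=133.5°, groundspeed=112.3 kt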